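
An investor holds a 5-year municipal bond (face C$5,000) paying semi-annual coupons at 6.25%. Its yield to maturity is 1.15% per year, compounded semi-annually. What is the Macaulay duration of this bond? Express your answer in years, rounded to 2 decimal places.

Periodic yield y = 0.00575. Discount each cash flow and weight by its period:
  t   CF        PV=CF/(1+0.00575)^t    t·PV
  1       156.25       155.3567       155.3567
  2       156.25       154.4685       308.9370
  3       156.25       153.5854       460.7562
  4       156.25       152.7073       610.8293
  5       156.25       151.8343       759.1714
  6       156.25       150.9662       905.7973
  7       156.25       150.1031     1,050.7219
  8       156.25       149.2450     1,193.9597
  9       156.25       148.3917     1,335.5254
  10    5,156.25     4,868.9303    48,689.3025
  Σ                  6,235.5885    55,470.3575
Price P = Σ PV = 6,235.5885.
Macaulay duration = Σ(t·PV) / P = 55,470.3575 / 6,235.5885 = 8.89577 half-year periods.
In years: 8.89577 / 2 = 4.44788 years.

4.45 years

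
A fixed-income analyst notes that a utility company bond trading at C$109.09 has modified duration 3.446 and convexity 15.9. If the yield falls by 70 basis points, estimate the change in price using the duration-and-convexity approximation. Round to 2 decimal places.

Duration effect: -D_mod·Δy = -3.446 × (-0.007) = +0.024122
Convexity effect: ½·C·(Δy)² = 0.5 × 15.9 × (-0.007)² = +0.00038955
ΔP/P ≈ +0.024122 + 0.00038955 = +0.02451155
ΔP ≈ 109.09 × (+0.02451155) = +2.6739649895.

+C$2.67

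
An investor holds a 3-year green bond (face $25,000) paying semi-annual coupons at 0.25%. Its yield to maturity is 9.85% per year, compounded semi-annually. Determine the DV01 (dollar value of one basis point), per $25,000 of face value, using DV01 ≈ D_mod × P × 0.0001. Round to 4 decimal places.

Periodic yield y = 0.04925.
  t   CF        PV=CF/(1+0.04925)^t    t·PV
  1        31.25        29.7832        29.7832
  2        31.25        28.3852        56.7704
  3        31.25        27.0529        81.1586
  4        31.25        25.7830       103.1322
  5        31.25        24.5728       122.8641
  6    25,031.25    18,758.9562   112,553.7375
  Σ                 18,894.5334   112,947.4459
P = 18,894.5334; D_Mac = 5.97778 half-year periods = 2.98889 yrs; D_mod = 2.84860 yrs.
DV01 ≈ 2.84860 × 18,894.5334 × 0.0001 = 5.382294.

$5.3823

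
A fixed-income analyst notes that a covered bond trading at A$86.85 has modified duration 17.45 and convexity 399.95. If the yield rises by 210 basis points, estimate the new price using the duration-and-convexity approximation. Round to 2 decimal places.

A$62.68

Duration effect: -D_mod·Δy = -17.45 × (+0.021) = -0.366450
Convexity effect: ½·C·(Δy)² = 0.5 × 399.95 × (0.021)² = +0.088188975
ΔP/P ≈ -0.366450 + 0.088188975 = -0.278261025
New price ≈ 86.85 × (1 - 0.278261025) = 62.68302997875.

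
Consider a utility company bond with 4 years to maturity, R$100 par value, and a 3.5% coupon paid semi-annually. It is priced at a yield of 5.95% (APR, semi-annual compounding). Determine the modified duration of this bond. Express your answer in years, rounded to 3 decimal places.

3.646 years

Periodic yield y = 0.02975. First find Macaulay duration:
  t   CF        PV=CF/(1+0.02975)^t    t·PV
  1         1.75         1.6994         1.6994
  2         1.75         1.6503         3.3007
  3         1.75         1.6027         4.8080
  4         1.75         1.5564         6.2255
  5         1.75         1.5114         7.5570
  6         1.75         1.4677         8.8064
  7         1.75         1.4253         9.9773
  8       101.75        80.4785       643.8282
  Σ                     91.3918       686.2025
P = 91.3918; Macaulay duration = 686.2025 / 91.3918 = 7.50836 half-year periods = 3.75418 years.
Modified duration = D_Mac / (1 + y) = 3.75418 / 1.02975 = 3.64572 years.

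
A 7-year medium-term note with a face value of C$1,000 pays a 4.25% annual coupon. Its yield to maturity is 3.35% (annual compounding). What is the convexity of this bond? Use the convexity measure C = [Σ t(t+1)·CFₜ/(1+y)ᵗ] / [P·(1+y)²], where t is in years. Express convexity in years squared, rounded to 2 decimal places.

With y = 0.0335:
  t   CF        PV=CF/(1+0.0335)^t    t·PV        t(t+1)·PV
  1        42.50        41.1224        41.1224          82.2448
  2        42.50        39.7895        79.5789         238.7367
  3        42.50        38.4997       115.4991         461.9966
  4        42.50        37.2518       149.0071         745.0356
  5        42.50        36.0443       180.2215       1,081.3288
  6        42.50        34.8759       209.2557       1,464.7899
  7     1,042.50       827.7567     5,794.2968      46,354.3744
  Σ                  1,055.3403     6,568.9815      50,428.5067
P = 1,055.3403.
Convexity = Σ t(t+1)·PV / [P·(1+y)²] = 50,428.5067 / (1,055.3403 × 1.068122) = 44.73657.

44.74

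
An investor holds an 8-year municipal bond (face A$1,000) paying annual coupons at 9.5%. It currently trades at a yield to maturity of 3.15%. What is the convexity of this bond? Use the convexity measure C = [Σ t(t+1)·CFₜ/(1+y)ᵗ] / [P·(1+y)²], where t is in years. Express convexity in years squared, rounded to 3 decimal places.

48.844

With y = 0.0315:
  t   CF        PV=CF/(1+0.0315)^t    t·PV        t(t+1)·PV
  1        95.00        92.0989        92.0989         184.1978
  2        95.00        89.2864       178.5727         535.7182
  3        95.00        86.5597       259.6792       1,038.7168
  4        95.00        83.9164       335.6655       1,678.3273
  5        95.00        81.3537       406.7686       2,440.6118
  6        95.00        78.8693       473.2160       3,312.5123
  7        95.00        76.4608       535.2258       4,281.8062
  8     1,095.00       854.3981     6,835.1846      61,516.6613
  Σ                  1,442.9433     9,116.4113      74,988.5517
P = 1,442.9433.
Convexity = Σ t(t+1)·PV / [P·(1+y)²] = 74,988.5517 / (1,442.9433 × 1.063992) = 48.84355.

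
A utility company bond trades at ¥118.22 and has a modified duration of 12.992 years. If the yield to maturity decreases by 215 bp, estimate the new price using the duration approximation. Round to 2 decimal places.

¥151.24

Duration approximation: ΔP/P ≈ -D_mod · Δy = -12.992 × (-0.0215) = +0.279328.
New price ≈ 118.22 × (1 + 0.279328) = 151.24215616.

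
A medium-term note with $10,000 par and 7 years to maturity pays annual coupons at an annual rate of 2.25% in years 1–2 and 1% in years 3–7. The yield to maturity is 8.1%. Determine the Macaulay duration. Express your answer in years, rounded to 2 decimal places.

Periodic yield y = 0.081. Discount each cash flow and weight by its year:
  t   CF        PV=CF/(1+0.081)^t    t·PV
  1       225.00       208.1406       208.1406
  2       225.00       192.5445       385.0890
  3       100.00        79.1631       237.4894
  4       100.00        73.2314       292.9255
  5       100.00        67.7441       338.7205
  6       100.00        62.6680       376.0080
  7    10,100.00     5,855.1971    40,986.3794
  Σ                  6,538.6888    42,824.7525
Price P = Σ PV = 6,538.6888.
Macaulay duration = Σ(t·PV) / P = 42,824.7525 / 6,538.6888 = 6.54944 years.

6.55 years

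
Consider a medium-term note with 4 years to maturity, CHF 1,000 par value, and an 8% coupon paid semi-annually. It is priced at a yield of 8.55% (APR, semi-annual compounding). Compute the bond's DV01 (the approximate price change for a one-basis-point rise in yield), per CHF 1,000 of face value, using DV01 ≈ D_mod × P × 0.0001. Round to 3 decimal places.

Periodic yield y = 0.04275.
  t   CF        PV=CF/(1+0.04275)^t    t·PV
  1        40.00        38.3601        38.3601
  2        40.00        36.7874        73.5749
  3        40.00        35.2793       105.8378
  4        40.00        33.8329       135.3316
  5        40.00        32.4458       162.2292
  6        40.00        31.1156       186.6939
  7        40.00        29.8400       208.8799
  8     1,040.00       744.0322     5,952.2579
  Σ                    981.6934     6,863.1652
P = 981.6934; D_Mac = 6.99115 half-year periods = 3.49557 yrs; D_mod = 3.35227 yrs.
DV01 ≈ 3.35227 × 981.6934 × 0.0001 = 0.329090.

CHF 0.329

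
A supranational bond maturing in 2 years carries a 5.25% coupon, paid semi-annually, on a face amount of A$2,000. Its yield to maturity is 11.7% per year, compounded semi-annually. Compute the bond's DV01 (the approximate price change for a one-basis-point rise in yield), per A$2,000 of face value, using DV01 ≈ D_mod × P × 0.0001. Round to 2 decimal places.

Periodic yield y = 0.0585.
  t   CF        PV=CF/(1+0.0585)^t    t·PV
  1        52.50        49.5985        49.5985
  2        52.50        46.8573        93.7147
  3        52.50        44.2677       132.8030
  4     2,052.50     1,635.0074     6,540.0295
  Σ                  1,775.7309     6,816.1457
P = 1,775.7309; D_Mac = 3.83850 half-year periods = 1.91925 yrs; D_mod = 1.81318 yrs.
DV01 ≈ 1.81318 × 1,775.7309 × 0.0001 = 0.321972.

A$0.32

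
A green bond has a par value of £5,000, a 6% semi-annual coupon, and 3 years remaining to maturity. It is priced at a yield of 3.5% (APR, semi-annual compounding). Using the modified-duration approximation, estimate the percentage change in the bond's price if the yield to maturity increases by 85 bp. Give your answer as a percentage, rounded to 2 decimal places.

Periodic yield y = 0.0175. Modified duration first:
  t   CF        PV=CF/(1+0.0175)^t    t·PV
  1       150.00       147.4201       147.4201
  2       150.00       144.8847       289.7693
  3       150.00       142.3928       427.1784
  4       150.00       139.9438       559.7751
  5       150.00       137.5369       687.6844
  6     5,150.00     4,640.8841    27,845.3045
  Σ                  5,353.0624    29,957.1319
P = 5,353.0624; D_Mac = 5.59626 half-year periods = 2.79813 yrs; D_mod = 2.79813/(1+0.0175) = 2.75001 yrs.
ΔP/P ≈ -D_mod · Δy = -2.75001 × (+0.0085) = -0.023375 = -2.3375%.

-2.34%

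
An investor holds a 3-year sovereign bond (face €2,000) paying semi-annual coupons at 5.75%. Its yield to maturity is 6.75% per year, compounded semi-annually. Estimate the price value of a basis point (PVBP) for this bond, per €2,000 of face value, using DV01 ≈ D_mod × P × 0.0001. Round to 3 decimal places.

€0.526

Periodic yield y = 0.03375.
  t   CF        PV=CF/(1+0.03375)^t    t·PV
  1        57.50        55.6227        55.6227
  2        57.50        53.8068       107.6135
  3        57.50        52.0501       156.1502
  4        57.50        50.3507       201.4029
  5        57.50        48.7069       243.5344
  6     2,057.50     1,685.9578    10,115.7470
  Σ                  1,946.4950    10,880.0707
P = 1,946.4950; D_Mac = 5.58957 half-year periods = 2.79479 yrs; D_mod = 2.70354 yrs.
DV01 ≈ 2.70354 × 1,946.4950 × 0.0001 = 0.526243.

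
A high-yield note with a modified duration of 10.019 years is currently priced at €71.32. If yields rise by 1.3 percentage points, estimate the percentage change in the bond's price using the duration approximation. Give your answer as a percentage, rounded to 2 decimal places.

-13.02%

Duration approximation: ΔP/P ≈ -D_mod · Δy = -10.019 × (+0.013) = -0.130247.
As a percentage: -13.0247%.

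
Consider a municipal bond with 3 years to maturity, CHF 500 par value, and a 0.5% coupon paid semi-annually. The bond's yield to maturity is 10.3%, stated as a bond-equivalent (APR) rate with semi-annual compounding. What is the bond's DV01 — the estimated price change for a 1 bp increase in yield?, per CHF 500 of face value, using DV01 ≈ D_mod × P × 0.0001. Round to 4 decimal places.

Periodic yield y = 0.0515.
  t   CF        PV=CF/(1+0.0515)^t    t·PV
  1         1.25         1.1888         1.1888
  2         1.25         1.1306         2.2611
  3         1.25         1.0752         3.2255
  4         1.25         1.0225         4.0901
  5         1.25         0.9724         4.8622
  6       501.25       370.8504     2,225.1023
  Σ                    376.2399     2,240.7300
P = 376.2399; D_Mac = 5.95559 half-year periods = 2.97779 yrs; D_mod = 2.83195 yrs.
DV01 ≈ 2.83195 × 376.2399 × 0.0001 = 0.106549.

CHF 0.1065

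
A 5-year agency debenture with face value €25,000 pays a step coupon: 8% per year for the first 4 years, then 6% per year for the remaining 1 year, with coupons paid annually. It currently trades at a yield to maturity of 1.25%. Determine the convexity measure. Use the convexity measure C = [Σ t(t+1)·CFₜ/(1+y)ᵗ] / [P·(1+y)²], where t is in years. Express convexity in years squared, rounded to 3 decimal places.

With y = 0.0125:
  t   CF        PV=CF/(1+0.0125)^t    t·PV        t(t+1)·PV
  1     2,000.00     1,975.3086     1,975.3086       3,950.6173
  2     2,000.00     1,950.9221     3,901.8442      11,705.5327
  3     2,000.00     1,926.8367     5,780.5100      23,122.0399
  4     2,000.00     1,903.0486     7,612.1942      38,060.9710
  5    26,500.00    24,904.0921   124,520.4607     747,122.7642
  Σ                 32,660.2081   143,790.3178     823,961.9251
P = 32,660.2081.
Convexity = Σ t(t+1)·PV / [P·(1+y)²] = 823,961.9251 / (32,660.2081 × 1.025156) = 24.60924.

24.609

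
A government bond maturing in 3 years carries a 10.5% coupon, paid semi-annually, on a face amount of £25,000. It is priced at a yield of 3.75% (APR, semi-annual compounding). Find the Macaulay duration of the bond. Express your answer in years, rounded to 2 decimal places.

2.68 years

Periodic yield y = 0.01875. Discount each cash flow and weight by its period:
  t   CF        PV=CF/(1+0.01875)^t    t·PV
  1     1,312.50     1,288.3436     1,288.3436
  2     1,312.50     1,264.6317     2,529.2634
  3     1,312.50     1,241.3563     3,724.0689
  4     1,312.50     1,218.5092     4,874.0369
  5     1,312.50     1,196.0827     5,980.4134
  6    26,312.50    23,537.2859   141,223.7154
  Σ                 29,746.2094   159,619.8416
Price P = Σ PV = 29,746.2094.
Macaulay duration = Σ(t·PV) / P = 159,619.8416 / 29,746.2094 = 5.36606 half-year periods.
In years: 5.36606 / 2 = 2.68303 years.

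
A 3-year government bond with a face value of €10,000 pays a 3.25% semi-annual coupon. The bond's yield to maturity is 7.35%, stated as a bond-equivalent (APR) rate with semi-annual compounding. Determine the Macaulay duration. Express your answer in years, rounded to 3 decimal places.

Periodic yield y = 0.03675. Discount each cash flow and weight by its period:
  t   CF        PV=CF/(1+0.03675)^t    t·PV
  1       162.50       156.7398       156.7398
  2       162.50       151.1838       302.3676
  3       162.50       145.8247       437.4742
  4       162.50       140.6557       562.6226
  5       162.50       135.6698       678.3489
  6    10,162.50     8,183.8243    49,102.9455
  Σ                  8,913.8981    51,240.4987
Price P = Σ PV = 8,913.8981.
Macaulay duration = Σ(t·PV) / P = 51,240.4987 / 8,913.8981 = 5.74838 half-year periods.
In years: 5.74838 / 2 = 2.87419 years.

2.874 years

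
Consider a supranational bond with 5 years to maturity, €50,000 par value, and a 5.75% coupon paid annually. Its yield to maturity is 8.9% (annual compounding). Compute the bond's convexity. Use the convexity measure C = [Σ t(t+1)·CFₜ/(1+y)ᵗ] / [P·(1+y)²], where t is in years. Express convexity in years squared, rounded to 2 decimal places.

21.59

With y = 0.089:
  t   CF        PV=CF/(1+0.089)^t    t·PV        t(t+1)·PV
  1     2,875.00     2,640.0367     2,640.0367       5,280.0735
  2     2,875.00     2,424.2762     4,848.5523      14,545.6569
  3     2,875.00     2,226.1489     6,678.4467      26,713.7868
  4     2,875.00     2,044.2139     8,176.8555      40,884.2773
  5    52,875.00    34,523.1950   172,615.9751   1,035,695.8507
  Σ                 43,857.8707   194,959.8663   1,123,119.6452
P = 43,857.8707.
Convexity = Σ t(t+1)·PV / [P·(1+y)²] = 1,123,119.6452 / (43,857.8707 × 1.185921) = 21.59348.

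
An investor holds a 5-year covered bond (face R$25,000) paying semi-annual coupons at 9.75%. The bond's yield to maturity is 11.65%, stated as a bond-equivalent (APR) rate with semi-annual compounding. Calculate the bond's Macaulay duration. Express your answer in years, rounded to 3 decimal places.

Periodic yield y = 0.05825. Discount each cash flow and weight by its period:
  t   CF        PV=CF/(1+0.05825)^t    t·PV
  1     1,218.75     1,151.6655     1,151.6655
  2     1,218.75     1,088.2736     2,176.5471
  3     1,218.75     1,028.3709     3,085.1128
  4     1,218.75       971.7656     3,887.0624
  5     1,218.75       918.2760     4,591.3801
  6     1,218.75       867.7307     5,206.3842
  7     1,218.75       819.9676     5,739.7732
  8     1,218.75       774.8335     6,198.6683
  9     1,218.75       732.1838     6,589.6545
  10   26,218.75    14,884.3273   148,843.2729
  Σ                 23,237.3946   187,469.5210
Price P = Σ PV = 23,237.3946.
Macaulay duration = Σ(t·PV) / P = 187,469.5210 / 23,237.3946 = 8.06758 half-year periods.
In years: 8.06758 / 2 = 4.03379 years.

4.034 years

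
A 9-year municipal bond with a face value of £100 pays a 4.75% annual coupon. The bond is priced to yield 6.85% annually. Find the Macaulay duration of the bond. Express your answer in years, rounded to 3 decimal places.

Periodic yield y = 0.0685. Discount each cash flow and weight by its year:
  t   CF        PV=CF/(1+0.0685)^t    t·PV
  1         4.75         4.4455         4.4455
  2         4.75         4.1605         8.3210
  3         4.75         3.8938        11.6813
  4         4.75         3.6441        14.5766
  5         4.75         3.4105        17.0526
  6         4.75         3.1919        19.1513
  7         4.75         2.9873        20.9108
  8         4.75         2.7957        22.3660
  9       104.75        57.7010       519.3089
  Σ                     86.2303       637.8139
Price P = Σ PV = 86.2303.
Macaulay duration = Σ(t·PV) / P = 637.8139 / 86.2303 = 7.39663 years.

7.397 years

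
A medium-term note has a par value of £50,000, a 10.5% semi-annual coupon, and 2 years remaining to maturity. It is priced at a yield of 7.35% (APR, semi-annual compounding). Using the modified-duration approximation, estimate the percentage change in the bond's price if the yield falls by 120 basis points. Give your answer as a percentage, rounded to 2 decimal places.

+2.15%

Periodic yield y = 0.03675. Modified duration first:
  t   CF        PV=CF/(1+0.03675)^t    t·PV
  1     2,625.00     2,531.9508     2,531.9508
  2     2,625.00     2,442.2000     4,884.3999
  3     2,625.00     2,355.6305     7,066.8916
  4    52,625.00    45,550.7920   182,203.1681
  Σ                 52,880.5733   196,686.4104
P = 52,880.5733; D_Mac = 3.71945 half-year periods = 1.85972 yrs; D_mod = 1.85972/(1+0.03675) = 1.79380 yrs.
ΔP/P ≈ -D_mod · Δy = -1.79380 × (-0.012) = +0.021526 = +2.1526%.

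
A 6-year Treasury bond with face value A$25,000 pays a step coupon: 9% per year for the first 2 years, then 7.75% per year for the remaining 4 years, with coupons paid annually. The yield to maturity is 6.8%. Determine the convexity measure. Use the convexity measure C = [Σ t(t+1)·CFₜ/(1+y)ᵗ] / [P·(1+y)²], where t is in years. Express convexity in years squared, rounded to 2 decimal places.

With y = 0.068:
  t   CF        PV=CF/(1+0.068)^t    t·PV        t(t+1)·PV
  1     2,250.00     2,106.7416     2,106.7416       4,213.4831
  2     2,250.00     1,972.6045     3,945.2089      11,835.6268
  3     1,937.50     1,590.4791     4,771.4372      19,085.7486
  4     1,937.50     1,489.2126     5,956.8504      29,784.2519
  5     1,937.50     1,394.3938     6,971.9691      41,831.8144
  6    26,937.50    18,152.2210   108,913.3262     762,393.2837
  Σ                 26,705.6525   132,665.5334     869,144.2086
P = 26,705.6525.
Convexity = Σ t(t+1)·PV / [P·(1+y)²] = 869,144.2086 / (26,705.6525 × 1.140624) = 28.53291.

28.53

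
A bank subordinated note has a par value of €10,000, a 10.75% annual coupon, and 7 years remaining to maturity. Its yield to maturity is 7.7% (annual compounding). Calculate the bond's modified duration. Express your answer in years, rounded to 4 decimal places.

Periodic yield y = 0.077. First find Macaulay duration:
  t   CF        PV=CF/(1+0.077)^t    t·PV
  1     1,075.00       998.1430       998.1430
  2     1,075.00       926.7809     1,853.5617
  3     1,075.00       860.5208     2,581.5623
  4     1,075.00       798.9979     3,195.9917
  5     1,075.00       741.8737     3,709.3683
  6     1,075.00       688.8335     4,133.0009
  7    11,075.00     6,589.2170    46,124.5192
  Σ                 11,604.3667    62,596.1470
P = 11,604.3667; Macaulay duration = 62,596.1470 / 11,604.3667 = 5.39419 years.
Modified duration = D_Mac / (1 + y) = 5.39419 / 1.077 = 5.00853 years.

5.0085 years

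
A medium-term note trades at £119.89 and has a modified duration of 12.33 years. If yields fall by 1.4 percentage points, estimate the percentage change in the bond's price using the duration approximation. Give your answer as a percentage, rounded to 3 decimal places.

+17.262%

Duration approximation: ΔP/P ≈ -D_mod · Δy = -12.33 × (-0.014) = +0.172620.
As a percentage: +17.2620%.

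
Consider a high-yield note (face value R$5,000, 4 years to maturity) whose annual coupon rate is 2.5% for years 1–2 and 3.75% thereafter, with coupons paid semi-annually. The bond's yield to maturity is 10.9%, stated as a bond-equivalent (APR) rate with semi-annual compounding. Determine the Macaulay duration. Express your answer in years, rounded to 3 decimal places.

3.782 years

Periodic yield y = 0.0545. Discount each cash flow and weight by its period:
  t   CF        PV=CF/(1+0.0545)^t    t·PV
  1        62.50        59.2698        59.2698
  2        62.50        56.2065       112.4131
  3        62.50        53.3016       159.9048
  4        62.50        50.5468       202.1872
  5        93.75        71.9016       359.5078
  6        93.75        68.1855       409.1128
  7        93.75        64.6614       452.6299
  8     5,093.75     3,331.6928    26,653.5426
  Σ                  3,755.7660    28,408.5680
Price P = Σ PV = 3,755.7660.
Macaulay duration = Σ(t·PV) / P = 28,408.5680 / 3,755.7660 = 7.56399 half-year periods.
In years: 7.56399 / 2 = 3.78199 years.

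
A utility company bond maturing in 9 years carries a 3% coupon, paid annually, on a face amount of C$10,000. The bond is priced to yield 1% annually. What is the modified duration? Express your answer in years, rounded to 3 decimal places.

8.028 years

Periodic yield y = 0.01. First find Macaulay duration:
  t   CF        PV=CF/(1+0.01)^t    t·PV
  1       300.00       297.0297       297.0297
  2       300.00       294.0888       588.1776
  3       300.00       291.1770       873.5311
  4       300.00       288.2941     1,153.1764
  5       300.00       285.4397     1,427.1985
  6       300.00       282.6136     1,695.6814
  7       300.00       279.8154     1,958.7079
  8       300.00       277.0450     2,216.3597
  9    10,300.00     9,417.7002    84,759.3017
  Σ                 11,713.2035    94,969.1642
P = 11,713.2035; Macaulay duration = 94,969.1642 / 11,713.2035 = 8.10787 years.
Modified duration = D_Mac / (1 + y) = 8.10787 / 1.01 = 8.02760 years.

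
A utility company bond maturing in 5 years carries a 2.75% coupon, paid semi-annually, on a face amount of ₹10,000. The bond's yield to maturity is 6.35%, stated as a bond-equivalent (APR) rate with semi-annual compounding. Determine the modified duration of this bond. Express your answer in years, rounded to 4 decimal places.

4.5300 years

Periodic yield y = 0.03175. First find Macaulay duration:
  t   CF        PV=CF/(1+0.03175)^t    t·PV
  1       137.50       133.2687       133.2687
  2       137.50       129.1676       258.3353
  3       137.50       125.1928       375.5783
  4       137.50       121.3402       485.3609
  5       137.50       117.6062       588.0311
  6       137.50       113.9871       683.9228
  7       137.50       110.4794       773.3559
  8       137.50       107.0796       856.6371
  9       137.50       103.7845       934.0603
  10   10,137.50     7,416.2795    74,162.7955
  Σ                  8,478.1858    79,251.3459
P = 8,478.1858; Macaulay duration = 79,251.3459 / 8,478.1858 = 9.34768 half-year periods = 4.67384 years.
Modified duration = D_Mac / (1 + y) = 4.67384 / 1.03175 = 4.53001 years.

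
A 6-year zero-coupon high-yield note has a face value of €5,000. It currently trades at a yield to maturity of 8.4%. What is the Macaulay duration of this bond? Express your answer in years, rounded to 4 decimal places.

A zero-coupon bond has a single cash flow at maturity, so its Macaulay duration equals its maturity: 6 years.

6.0000 years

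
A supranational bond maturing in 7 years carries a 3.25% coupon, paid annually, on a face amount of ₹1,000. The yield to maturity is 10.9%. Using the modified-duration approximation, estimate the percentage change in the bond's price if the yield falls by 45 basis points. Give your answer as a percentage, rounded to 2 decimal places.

Periodic yield y = 0.109. Modified duration first:
  t   CF        PV=CF/(1+0.109)^t    t·PV
  1        32.50        29.3057        29.3057
  2        32.50        26.4253        52.8506
  3        32.50        23.8281        71.4842
  4        32.50        21.4861        85.9443
  5        32.50        19.3743        96.8714
  6        32.50        17.4700       104.8203
  7     1,032.50       500.4598     3,503.2189
  Σ                    638.3493     3,944.4954
P = 638.3493; D_Mac = 6.17921 yrs; D_mod = 6.17921/(1+0.109) = 5.57188 yrs.
ΔP/P ≈ -D_mod · Δy = -5.57188 × (-0.0045) = +0.025073 = +2.5073%.

+2.51%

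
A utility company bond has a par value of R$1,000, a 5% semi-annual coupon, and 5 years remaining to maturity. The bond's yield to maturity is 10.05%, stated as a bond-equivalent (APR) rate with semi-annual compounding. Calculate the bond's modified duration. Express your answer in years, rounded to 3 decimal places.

Periodic yield y = 0.05025. First find Macaulay duration:
  t   CF        PV=CF/(1+0.05025)^t    t·PV
  1        25.00        23.8039        23.8039
  2        25.00        22.6649        45.3299
  3        25.00        21.5805        64.7416
  4        25.00        20.5480        82.1919
  5        25.00        19.5649        97.8243
  6        25.00        18.6288       111.7725
  7        25.00        17.7374       124.1621
  8        25.00        16.8888       135.1103
  9        25.00        16.0807       144.7266
  10    1,025.00       627.7648     6,277.6480
  Σ                    805.2627     7,107.3111
P = 805.2627; Macaulay duration = 7,107.3111 / 805.2627 = 8.82608 half-year periods = 4.41304 years.
Modified duration = D_Mac / (1 + y) = 4.41304 / 1.05025 = 4.20189 years.

4.202 years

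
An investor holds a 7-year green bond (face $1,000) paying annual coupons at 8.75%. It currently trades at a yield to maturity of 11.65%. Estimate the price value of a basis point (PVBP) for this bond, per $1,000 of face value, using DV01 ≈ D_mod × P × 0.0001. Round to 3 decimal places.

$0.419

Periodic yield y = 0.1165.
  t   CF        PV=CF/(1+0.1165)^t    t·PV
  1        87.50        78.3699        78.3699
  2        87.50        70.1925       140.3850
  3        87.50        62.8683       188.6050
  4        87.50        56.3084       225.2336
  5        87.50        50.4330       252.1648
  6        87.50        45.1706       271.0235
  7     1,087.50       502.8265     3,519.7856
  Σ                    866.1692     4,675.5673
P = 866.1692; D_Mac = 5.39798 yrs; D_mod = 4.83474 yrs.
DV01 ≈ 4.83474 × 866.1692 × 0.0001 = 0.418770.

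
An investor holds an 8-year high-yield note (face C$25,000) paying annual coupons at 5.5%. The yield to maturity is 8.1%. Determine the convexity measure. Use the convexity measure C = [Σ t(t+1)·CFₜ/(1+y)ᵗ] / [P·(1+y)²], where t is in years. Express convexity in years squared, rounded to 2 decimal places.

With y = 0.081:
  t   CF        PV=CF/(1+0.081)^t    t·PV        t(t+1)·PV
  1     1,375.00     1,271.9704     1,271.9704       2,543.9408
  2     1,375.00     1,176.6609     2,353.3217       7,059.9652
  3     1,375.00     1,088.4929     3,265.4788      13,061.9153
  4     1,375.00     1,006.9315     4,027.7260      20,138.6298
  5     1,375.00       931.4815     4,657.4074      27,944.4446
  6     1,375.00       861.6850     5,170.1100      36,190.7701
  7     1,375.00       797.1184     5,579.8289      44,638.6311
  8    26,375.00    14,144.4777   113,155.8220   1,018,402.3976
  Σ                 21,278.8183   139,481.6652   1,169,980.6945
P = 21,278.8183.
Convexity = Σ t(t+1)·PV / [P·(1+y)²] = 1,169,980.6945 / (21,278.8183 × 1.168561) = 47.05219.

47.05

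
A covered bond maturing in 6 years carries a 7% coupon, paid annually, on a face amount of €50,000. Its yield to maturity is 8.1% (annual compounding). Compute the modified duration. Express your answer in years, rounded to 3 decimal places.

4.693 years

Periodic yield y = 0.081. First find Macaulay duration:
  t   CF        PV=CF/(1+0.081)^t    t·PV
  1     3,500.00     3,237.7428     3,237.7428
  2     3,500.00     2,995.1368     5,990.2735
  3     3,500.00     2,770.7093     8,312.1279
  4     3,500.00     2,563.0983    10,252.3933
  5     3,500.00     2,371.0438    11,855.2189
  6    53,500.00    33,527.3801   201,164.2807
  Σ                 47,465.1111   240,812.0372
P = 47,465.1111; Macaulay duration = 240,812.0372 / 47,465.1111 = 5.07345 years.
Modified duration = D_Mac / (1 + y) = 5.07345 / 1.081 = 4.69330 years.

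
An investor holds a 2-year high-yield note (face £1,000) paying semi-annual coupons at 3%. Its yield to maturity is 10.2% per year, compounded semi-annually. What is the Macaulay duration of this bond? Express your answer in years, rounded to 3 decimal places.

Periodic yield y = 0.051. Discount each cash flow and weight by its period:
  t   CF        PV=CF/(1+0.051)^t    t·PV
  1        15.00        14.2721        14.2721
  2        15.00        13.5796        27.1591
  3        15.00        12.9206        38.7618
  4     1,015.00       831.8695     3,327.4778
  Σ                    872.6418     3,407.6709
Price P = Σ PV = 872.6418.
Macaulay duration = Σ(t·PV) / P = 3,407.6709 / 872.6418 = 3.90501 half-year periods.
In years: 3.90501 / 2 = 1.95250 years.

1.953 years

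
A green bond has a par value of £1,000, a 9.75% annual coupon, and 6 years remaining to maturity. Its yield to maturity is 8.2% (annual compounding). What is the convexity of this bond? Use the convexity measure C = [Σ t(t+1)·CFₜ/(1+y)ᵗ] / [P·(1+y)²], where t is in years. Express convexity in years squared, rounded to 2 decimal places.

With y = 0.082:
  t   CF        PV=CF/(1+0.082)^t    t·PV        t(t+1)·PV
  1        97.50        90.1109        90.1109         180.2218
  2        97.50        83.2818       166.5636         499.6908
  3        97.50        76.9702       230.9107         923.6429
  4        97.50        71.1370       284.5480       1,422.7401
  5        97.50        65.7458       328.7292       1,972.3754
  6     1,097.50       683.9762     4,103.8570      28,726.9987
  Σ                  1,071.2220     5,204.7194      33,725.6696
P = 1,071.2220.
Convexity = Σ t(t+1)·PV / [P·(1+y)²] = 33,725.6696 / (1,071.2220 × 1.170724) = 26.89222.

26.89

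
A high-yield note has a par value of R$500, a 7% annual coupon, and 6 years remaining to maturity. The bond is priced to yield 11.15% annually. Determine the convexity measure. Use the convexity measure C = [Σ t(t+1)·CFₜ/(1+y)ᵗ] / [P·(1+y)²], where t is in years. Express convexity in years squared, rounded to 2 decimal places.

With y = 0.1115:
  t   CF        PV=CF/(1+0.1115)^t    t·PV        t(t+1)·PV
  1        35.00        31.4890        31.4890          62.9780
  2        35.00        28.3302        56.6603         169.9810
  3        35.00        25.4882        76.4647         305.8587
  4        35.00        22.9314        91.7255         458.6276
  5        35.00        20.6310       103.1551         618.9306
  6       535.00       283.7246     1,702.3476      11,916.4329
  Σ                    412.5944     2,061.8422      13,532.8087
P = 412.5944.
Convexity = Σ t(t+1)·PV / [P·(1+y)²] = 13,532.8087 / (412.5944 × 1.235432) = 26.54885.

26.55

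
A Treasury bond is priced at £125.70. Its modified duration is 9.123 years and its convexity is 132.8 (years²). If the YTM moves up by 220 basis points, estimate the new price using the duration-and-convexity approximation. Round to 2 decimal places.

Duration effect: -D_mod·Δy = -9.123 × (+0.022) = -0.200706
Convexity effect: ½·C·(Δy)² = 0.5 × 132.8 × (0.022)² = +0.0321376
ΔP/P ≈ -0.200706 + 0.0321376 = -0.1685684
New price ≈ 125.70 × (1 - 0.1685684) = 104.51095212.

£104.51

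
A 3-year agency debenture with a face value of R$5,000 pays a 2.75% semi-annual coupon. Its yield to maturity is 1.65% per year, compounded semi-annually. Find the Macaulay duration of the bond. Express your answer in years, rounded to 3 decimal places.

Periodic yield y = 0.00825. Discount each cash flow and weight by its period:
  t   CF        PV=CF/(1+0.00825)^t    t·PV
  1        68.75        68.1875        68.1875
  2        68.75        67.6295       135.2590
  3        68.75        67.0761       201.2284
  4        68.75        66.5273       266.1091
  5        68.75        65.9829       329.9146
  6     5,068.75     4,824.9352    28,949.6114
  Σ                  5,160.3385    29,950.3100
Price P = Σ PV = 5,160.3385.
Macaulay duration = Σ(t·PV) / P = 29,950.3100 / 5,160.3385 = 5.80394 half-year periods.
In years: 5.80394 / 2 = 2.90197 years.

2.902 years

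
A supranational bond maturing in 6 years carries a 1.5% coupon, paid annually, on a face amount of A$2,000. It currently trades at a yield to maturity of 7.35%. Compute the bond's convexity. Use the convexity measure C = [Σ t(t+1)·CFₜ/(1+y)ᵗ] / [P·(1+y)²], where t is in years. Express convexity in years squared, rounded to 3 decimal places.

With y = 0.0735:
  t   CF        PV=CF/(1+0.0735)^t    t·PV        t(t+1)·PV
  1        30.00        27.9460        27.9460          55.8919
  2        30.00        26.0326        52.0652         156.1955
  3        30.00        24.2502        72.7506         291.0023
  4        30.00        22.5898        90.3593         451.7967
  5        30.00        21.0432       105.2158         631.2949
  6     2,030.00     1,326.4282     7,958.5692      55,709.9842
  Σ                  1,448.2899     8,306.9060      57,296.1655
P = 1,448.2899.
Convexity = Σ t(t+1)·PV / [P·(1+y)²] = 57,296.1655 / (1,448.2899 × 1.152402) = 34.32938.

34.329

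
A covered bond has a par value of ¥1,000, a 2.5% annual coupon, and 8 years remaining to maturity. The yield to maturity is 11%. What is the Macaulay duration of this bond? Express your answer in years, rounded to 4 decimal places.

Periodic yield y = 0.11. Discount each cash flow and weight by its year:
  t   CF        PV=CF/(1+0.11)^t    t·PV
  1        25.00        22.5225        22.5225
  2        25.00        20.2906        40.5811
  3        25.00        18.2798        54.8394
  4        25.00        16.4683        65.8731
  5        25.00        14.8363        74.1814
  6        25.00        13.3660        80.1961
  7        25.00        12.0415        84.2902
  8     1,025.00       444.7747     3,558.1973
  Σ                    562.5796     3,980.6811
Price P = Σ PV = 562.5796.
Macaulay duration = Σ(t·PV) / P = 3,980.6811 / 562.5796 = 7.07577 years.

7.0758 years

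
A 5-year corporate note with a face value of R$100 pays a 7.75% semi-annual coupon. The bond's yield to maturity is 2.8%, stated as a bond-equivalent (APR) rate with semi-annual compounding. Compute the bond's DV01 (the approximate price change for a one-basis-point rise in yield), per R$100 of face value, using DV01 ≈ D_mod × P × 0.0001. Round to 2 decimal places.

Periodic yield y = 0.014.
  t   CF        PV=CF/(1+0.014)^t    t·PV
  1        3.875         3.8215         3.8215
  2        3.875         3.7687         7.5375
  3        3.875         3.7167        11.1501
  4        3.875         3.6654        14.6615
  5        3.875         3.6148        18.0739
  6        3.875         3.5649        21.3892
  7        3.875         3.5157        24.6096
  8        3.875         3.4671        27.7369
  9        3.875         3.4192        30.7732
  10     103.875        90.3923       903.9231
  Σ                    122.9463     1,063.6765
P = 122.9463; D_Mac = 8.65155 half-year periods = 4.32578 yrs; D_mod = 4.26605 yrs.
DV01 ≈ 4.26605 × 122.9463 × 0.0001 = 0.052450.

R$0.05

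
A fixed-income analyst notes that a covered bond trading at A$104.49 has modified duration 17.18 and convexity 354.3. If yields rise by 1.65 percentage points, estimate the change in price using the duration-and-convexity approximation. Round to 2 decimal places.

-A$24.58

Duration effect: -D_mod·Δy = -17.18 × (+0.0165) = -0.283470
Convexity effect: ½·C·(Δy)² = 0.5 × 354.3 × (0.0165)² = +0.0482290875
ΔP/P ≈ -0.283470 + 0.0482290875 = -0.2352409125
ΔP ≈ 104.49 × (-0.2352409125) = -24.580322947125.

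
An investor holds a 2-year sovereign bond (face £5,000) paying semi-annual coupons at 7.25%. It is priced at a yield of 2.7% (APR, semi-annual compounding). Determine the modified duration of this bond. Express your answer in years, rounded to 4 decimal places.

Periodic yield y = 0.0135. First find Macaulay duration:
  t   CF        PV=CF/(1+0.0135)^t    t·PV
  1       181.25       178.8357       178.8357
  2       181.25       176.4536       352.9072
  3       181.25       174.1032       522.3096
  4     5,181.25     4,910.6563    19,642.6251
  Σ                  5,440.0488    20,696.6776
P = 5,440.0488; Macaulay duration = 20,696.6776 / 5,440.0488 = 3.80450 half-year periods = 1.90225 years.
Modified duration = D_Mac / (1 + y) = 1.90225 / 1.0135 = 1.87691 years.

1.8769 years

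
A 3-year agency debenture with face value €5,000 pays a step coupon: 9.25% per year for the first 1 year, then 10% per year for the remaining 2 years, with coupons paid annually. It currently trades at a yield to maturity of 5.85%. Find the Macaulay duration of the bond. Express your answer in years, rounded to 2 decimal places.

2.76 years

Periodic yield y = 0.0585. Discount each cash flow and weight by its year:
  t   CF        PV=CF/(1+0.0585)^t    t·PV
  1       462.50       436.9391       436.9391
  2       500.00       446.2603       892.5207
  3     5,500.00     4,637.5660    13,912.6980
  Σ                  5,520.7654    15,242.1577
Price P = Σ PV = 5,520.7654.
Macaulay duration = Σ(t·PV) / P = 15,242.1577 / 5,520.7654 = 2.76088 years.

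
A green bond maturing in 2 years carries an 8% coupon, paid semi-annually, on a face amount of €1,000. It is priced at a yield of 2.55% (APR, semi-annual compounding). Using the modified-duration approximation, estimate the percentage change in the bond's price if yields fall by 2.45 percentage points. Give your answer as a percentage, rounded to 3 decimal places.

+4.581%

Periodic yield y = 0.01275. Modified duration first:
  t   CF        PV=CF/(1+0.01275)^t    t·PV
  1        40.00        39.4964        39.4964
  2        40.00        38.9992        77.9984
  3        40.00        38.5082       115.5246
  4     1,040.00       988.6085     3,954.4339
  Σ                  1,105.6123     4,187.4533
P = 1,105.6123; D_Mac = 3.78745 half-year periods = 1.89373 yrs; D_mod = 1.89373/(1+0.01275) = 1.86988 yrs.
ΔP/P ≈ -D_mod · Δy = -1.86988 × (-0.0245) = +0.045812 = +4.5812%.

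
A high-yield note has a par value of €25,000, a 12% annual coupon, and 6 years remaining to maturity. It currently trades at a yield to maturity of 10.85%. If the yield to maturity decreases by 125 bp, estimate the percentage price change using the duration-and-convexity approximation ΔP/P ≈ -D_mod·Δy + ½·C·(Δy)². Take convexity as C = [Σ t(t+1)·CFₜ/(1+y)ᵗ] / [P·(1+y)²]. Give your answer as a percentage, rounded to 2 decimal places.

With y = 0.1085:
  t   CF        PV=CF/(1+0.1085)^t    t·PV        t(t+1)·PV
  1     3,000.00     2,706.3599     2,706.3599       5,412.7199
  2     3,000.00     2,441.4614     4,882.9228      14,648.7683
  3     3,000.00     2,202.4911     6,607.4733      26,429.8932
  4     3,000.00     1,986.9112     7,947.6449      39,738.2246
  5     3,000.00     1,792.4323     8,962.1616      53,772.9698
  6    28,000.00    15,091.8975    90,551.3849     633,859.6946
  Σ                 26,221.5535   121,657.9475     773,862.2704
P = 26,221.5535; D_Mac = 4.63962 yrs; D_mod = 4.18549 yrs; C = 24.01784.
Duration effect: -4.18549 × (-0.0125) = +0.052319
Convexity effect: 0.5 × 24.01784 × (-0.0125)² = +0.0018764
ΔP/P ≈ +0.052319 + 0.0018764 = +0.054195 = +5.4195%.

+5.42%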